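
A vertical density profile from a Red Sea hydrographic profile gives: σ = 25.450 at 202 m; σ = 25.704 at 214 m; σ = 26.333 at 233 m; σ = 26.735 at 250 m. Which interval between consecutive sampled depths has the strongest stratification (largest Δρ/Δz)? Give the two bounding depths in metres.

Compute the density gradient over each adjacent pair:
  202–214 m: Δρ/Δz = 0.254/12 = 0.021 kg m⁻⁴
  214–233 m: Δρ/Δz = 0.629/19 = 0.033 kg m⁻⁴
  233–250 m: Δρ/Δz = 0.402/17 = 0.024 kg m⁻⁴
The largest gradient is in the 214–233 m interval — the pycnocline.

214–233 m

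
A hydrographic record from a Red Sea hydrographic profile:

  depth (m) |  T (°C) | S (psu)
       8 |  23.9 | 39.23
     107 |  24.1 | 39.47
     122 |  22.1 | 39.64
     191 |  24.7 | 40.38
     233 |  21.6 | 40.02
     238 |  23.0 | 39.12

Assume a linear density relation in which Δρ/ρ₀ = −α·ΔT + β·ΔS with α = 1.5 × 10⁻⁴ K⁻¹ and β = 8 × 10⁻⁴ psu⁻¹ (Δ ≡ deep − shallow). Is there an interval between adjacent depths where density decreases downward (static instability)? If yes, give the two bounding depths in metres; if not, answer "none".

233–238 m

Evaluate Δρ/ρ₀ = −αΔT + βΔS across each adjacent pair:
  8–107 m: −αΔT+βΔS = −(1.5 × 10⁻⁴)(+0.2)+(8 × 10⁻⁴)(+0.24) = 1.6 × 10⁻⁴ → stable
  107–122 m: −αΔT+βΔS = −(1.5 × 10⁻⁴)(-2.0)+(8 × 10⁻⁴)(+0.17) = 4.4 × 10⁻⁴ → stable
  122–191 m: −αΔT+βΔS = −(1.5 × 10⁻⁴)(+2.6)+(8 × 10⁻⁴)(+0.74) = 2.0 × 10⁻⁴ → stable
  191–233 m: −αΔT+βΔS = −(1.5 × 10⁻⁴)(-3.1)+(8 × 10⁻⁴)(-0.36) = 1.8 × 10⁻⁴ → stable
  233–238 m: −αΔT+βΔS = −(1.5 × 10⁻⁴)(+1.4)+(8 × 10⁻⁴)(-0.90) = -9.3 × 10⁻⁴ → UNSTABLE
The 233–238 m interval has Δρ < 0: lighter water underlies denser water.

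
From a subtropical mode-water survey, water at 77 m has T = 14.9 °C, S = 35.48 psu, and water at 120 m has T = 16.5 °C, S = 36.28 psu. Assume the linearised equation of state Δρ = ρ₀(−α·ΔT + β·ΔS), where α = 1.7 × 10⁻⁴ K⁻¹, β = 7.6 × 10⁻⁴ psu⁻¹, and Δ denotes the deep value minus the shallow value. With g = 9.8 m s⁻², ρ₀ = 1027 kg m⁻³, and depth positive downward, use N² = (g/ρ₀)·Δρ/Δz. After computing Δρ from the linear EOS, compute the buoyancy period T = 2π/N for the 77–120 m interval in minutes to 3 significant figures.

12.0 min

ΔT = +1.6 K, ΔS = +0.80 psu (deep − shallow).
Δρ/ρ₀ = −αΔT + βΔS = -2.72 × 10⁻⁴ + 6.08 × 10⁻⁴ = 3.36 × 10⁻⁴, so Δρ ≈ 0.3451 kg m⁻³.
N² = (g/ρ₀)·Δρ/Δz = g·(Δρ/ρ₀)/Δz = 9.8 × 3.36 × 10⁻⁴ / 43 = 7.6577 × 10⁻⁵ s⁻².
N = √(7.6577 × 10⁻⁵) = 8.7508 × 10⁻³ rad s⁻¹ → T = 2π/N = 718.01 s = 11.967 min ≈ 12.0 min.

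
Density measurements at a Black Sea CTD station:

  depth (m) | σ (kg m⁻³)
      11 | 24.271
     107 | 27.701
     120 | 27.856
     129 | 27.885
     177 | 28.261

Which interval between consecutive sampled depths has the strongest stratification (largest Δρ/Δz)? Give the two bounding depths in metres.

11–107 m

Compute the density gradient over each adjacent pair:
  11–107 m: Δρ/Δz = 3.430/96 = 0.036 kg m⁻⁴
  107–120 m: Δρ/Δz = 0.155/13 = 0.012 kg m⁻⁴
  120–129 m: Δρ/Δz = 0.029/9 = 3.2 × 10⁻³ kg m⁻⁴
  129–177 m: Δρ/Δz = 0.376/48 = 7.8 × 10⁻³ kg m⁻⁴
The largest gradient is in the 11–107 m interval — the pycnocline.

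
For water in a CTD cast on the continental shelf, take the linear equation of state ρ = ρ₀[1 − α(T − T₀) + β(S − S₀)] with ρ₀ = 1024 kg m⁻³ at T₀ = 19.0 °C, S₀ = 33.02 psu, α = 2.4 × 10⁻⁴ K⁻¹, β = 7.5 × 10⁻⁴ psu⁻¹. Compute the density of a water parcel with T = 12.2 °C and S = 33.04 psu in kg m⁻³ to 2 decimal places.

1025.69 kg m⁻³

T − T₀ = -6.8 K, S − S₀ = +0.02 psu.
Bracket = 1 − α·(-6.8) + β·(+0.02) = 1 + (1.647 × 10⁻³) = 1.0016470.
ρ = 1024 × 1.0016470 = 1025.69 kg m⁻³.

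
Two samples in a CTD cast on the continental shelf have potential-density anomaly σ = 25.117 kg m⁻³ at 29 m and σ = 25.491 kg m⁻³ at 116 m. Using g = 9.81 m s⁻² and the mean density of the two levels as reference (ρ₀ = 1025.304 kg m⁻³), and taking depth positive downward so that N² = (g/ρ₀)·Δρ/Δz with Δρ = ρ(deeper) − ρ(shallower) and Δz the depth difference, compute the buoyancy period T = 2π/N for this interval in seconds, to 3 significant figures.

Δρ = 1025.491 − 1025.117 = 0.374 kg m⁻³ over Δz = 116 − 29 = 87 m.
N² = (9.81/1025.304) × (0.374/87) = 4.1131 × 10⁻⁵ s⁻².
N = √(4.1131 × 10⁻⁵) = 6.4133 × 10⁻³ rad s⁻¹, so T = 2π/N = 979.71 s ≈ 980 s.

980 s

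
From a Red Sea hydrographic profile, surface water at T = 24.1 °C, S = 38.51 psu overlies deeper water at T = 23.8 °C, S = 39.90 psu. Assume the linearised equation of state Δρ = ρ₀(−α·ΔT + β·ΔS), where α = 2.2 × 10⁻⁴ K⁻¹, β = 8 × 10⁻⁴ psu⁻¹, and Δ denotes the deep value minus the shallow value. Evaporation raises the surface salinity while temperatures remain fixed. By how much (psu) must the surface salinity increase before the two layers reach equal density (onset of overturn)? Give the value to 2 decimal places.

Neutral buoyancy requires −α(T_deep − T_surf) + β(S_deep − S_surf′) = 0.
S_surf′ = S_deep − (α/β)·ΔT = 39.90 − (2.2 × 10⁻⁴/8 × 10⁻⁴)·(-0.3) = 39.9825 psu.
Increase required: 39.9825 − 38.51 = 1.4725 psu.

1.47 psu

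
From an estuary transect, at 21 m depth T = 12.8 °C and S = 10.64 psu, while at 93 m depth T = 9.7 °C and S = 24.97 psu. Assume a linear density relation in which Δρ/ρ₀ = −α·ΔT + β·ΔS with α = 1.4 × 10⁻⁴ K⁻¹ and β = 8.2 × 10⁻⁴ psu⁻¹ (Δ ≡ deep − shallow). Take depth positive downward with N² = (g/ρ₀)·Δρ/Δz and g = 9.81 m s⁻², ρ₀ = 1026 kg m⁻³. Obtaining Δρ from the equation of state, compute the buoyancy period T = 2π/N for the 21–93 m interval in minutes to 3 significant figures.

ΔT = -3.1 K, ΔS = +14.33 psu (deep − shallow).
Δρ/ρ₀ = −αΔT + βΔS = 4.34 × 10⁻⁴ + 0.0117506 = 0.0121846, so Δρ ≈ 12.50 kg m⁻³.
N² = (g/ρ₀)·Δρ/Δz = g·(Δρ/ρ₀)/Δz = 9.81 × 0.0121846 / 72 = 1.6602 × 10⁻³ s⁻².
N = √(1.6602 × 10⁻³) = 0.040746 rad s⁻¹ → T = 2π/N = 154.20 s = 2.5700 min ≈ 2.57 min.

2.57 min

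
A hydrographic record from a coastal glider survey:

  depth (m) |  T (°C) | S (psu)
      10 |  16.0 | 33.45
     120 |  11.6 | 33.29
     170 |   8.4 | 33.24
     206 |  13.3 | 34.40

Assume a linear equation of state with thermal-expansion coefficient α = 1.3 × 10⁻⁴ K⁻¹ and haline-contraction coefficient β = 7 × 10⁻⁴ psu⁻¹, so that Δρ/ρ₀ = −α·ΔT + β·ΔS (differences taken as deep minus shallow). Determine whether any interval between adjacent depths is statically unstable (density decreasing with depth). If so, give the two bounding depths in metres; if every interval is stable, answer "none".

none

Evaluate Δρ/ρ₀ = −αΔT + βΔS across each adjacent pair:
  10–120 m: −αΔT+βΔS = −(1.3 × 10⁻⁴)(-4.4)+(7 × 10⁻⁴)(-0.16) = 4.6 × 10⁻⁴ → stable
  120–170 m: −αΔT+βΔS = −(1.3 × 10⁻⁴)(-3.2)+(7 × 10⁻⁴)(-0.05) = 3.8 × 10⁻⁴ → stable
  170–206 m: −αΔT+βΔS = −(1.3 × 10⁻⁴)(+4.9)+(7 × 10⁻⁴)(+1.16) = 1.7 × 10⁻⁴ → stable
Every interval has Δρ > 0: the column is stably stratified throughout.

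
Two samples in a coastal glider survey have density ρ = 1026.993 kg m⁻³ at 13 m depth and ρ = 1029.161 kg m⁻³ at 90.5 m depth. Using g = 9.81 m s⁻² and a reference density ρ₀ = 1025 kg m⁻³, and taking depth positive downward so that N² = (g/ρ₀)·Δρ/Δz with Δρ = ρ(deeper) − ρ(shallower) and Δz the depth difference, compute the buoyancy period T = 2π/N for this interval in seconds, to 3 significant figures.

Δρ = 1029.161 − 1026.993 = 2.168 kg m⁻³ over Δz = 90.5 − 13 = 77.5 m.
N² = (9.81/1025) × (2.168/77.5) = 2.6773 × 10⁻⁴ s⁻².
N = √(2.6773 × 10⁻⁴) = 0.016362 rad s⁻¹, so T = 2π/N = 384.01 s ≈ 384 s.
Since Δρ > 0 the layer is stably stratified.

384 s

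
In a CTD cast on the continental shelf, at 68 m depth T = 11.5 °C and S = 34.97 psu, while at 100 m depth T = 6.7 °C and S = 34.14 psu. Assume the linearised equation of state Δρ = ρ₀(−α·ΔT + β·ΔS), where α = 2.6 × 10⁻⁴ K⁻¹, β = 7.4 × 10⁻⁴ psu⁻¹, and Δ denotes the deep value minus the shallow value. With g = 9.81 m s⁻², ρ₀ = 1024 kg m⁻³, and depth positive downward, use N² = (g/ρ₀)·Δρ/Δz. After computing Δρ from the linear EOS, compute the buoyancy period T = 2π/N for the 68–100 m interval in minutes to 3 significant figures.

7.51 min

ΔT = -4.8 K, ΔS = -0.83 psu (deep − shallow).
Δρ/ρ₀ = −αΔT + βΔS = 1.248 × 10⁻³ − 6.142 × 10⁻⁴ = 6.338 × 10⁻⁴, so Δρ ≈ 0.6490 kg m⁻³.
N² = (g/ρ₀)·Δρ/Δz = g·(Δρ/ρ₀)/Δz = 9.81 × 6.338 × 10⁻⁴ / 32 = 1.9430 × 10⁻⁴ s⁻².
N = √(1.9430 × 10⁻⁴) = 0.013939 rad s⁻¹ → T = 2π/N = 450.76 s = 7.5127 min ≈ 7.51 min.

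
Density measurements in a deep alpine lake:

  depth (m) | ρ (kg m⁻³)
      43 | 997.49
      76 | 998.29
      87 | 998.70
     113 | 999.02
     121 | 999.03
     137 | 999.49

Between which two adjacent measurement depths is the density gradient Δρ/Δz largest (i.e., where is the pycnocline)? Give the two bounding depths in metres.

Compute the density gradient over each adjacent pair:
  43–76 m: Δρ/Δz = 0.80/33 = 0.024 kg m⁻⁴
  76–87 m: Δρ/Δz = 0.41/11 = 0.037 kg m⁻⁴
  87–113 m: Δρ/Δz = 0.32/26 = 0.012 kg m⁻⁴
  113–121 m: Δρ/Δz = 0.01/8 = 1.3 × 10⁻³ kg m⁻⁴
  121–137 m: Δρ/Δz = 0.46/16 = 0.029 kg m⁻⁴
The largest gradient is in the 76–87 m interval — the pycnocline.

76–87 m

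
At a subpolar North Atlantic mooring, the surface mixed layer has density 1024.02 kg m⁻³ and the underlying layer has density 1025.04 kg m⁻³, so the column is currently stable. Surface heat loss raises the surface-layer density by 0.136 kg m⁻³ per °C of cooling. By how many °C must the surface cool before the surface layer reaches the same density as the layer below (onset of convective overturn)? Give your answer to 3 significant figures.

Density deficit of the surface layer: 1025.04 − 1024.02 = 1.02 kg m⁻³.
Required change = 1.02 / 0.136 = 7.50 °C.

7.50 °C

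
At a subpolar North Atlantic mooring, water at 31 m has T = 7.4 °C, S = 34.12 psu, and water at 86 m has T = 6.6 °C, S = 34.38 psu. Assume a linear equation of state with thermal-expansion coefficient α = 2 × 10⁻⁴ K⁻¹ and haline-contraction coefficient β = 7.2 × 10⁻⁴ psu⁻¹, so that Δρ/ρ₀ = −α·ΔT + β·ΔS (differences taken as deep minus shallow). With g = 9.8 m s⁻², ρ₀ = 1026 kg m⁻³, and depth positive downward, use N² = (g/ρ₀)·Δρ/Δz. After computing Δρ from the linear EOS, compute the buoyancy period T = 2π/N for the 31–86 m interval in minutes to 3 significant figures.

ΔT = -0.8 K, ΔS = +0.26 psu (deep − shallow).
Δρ/ρ₀ = −αΔT + βΔS = 1.60 × 10⁻⁴ + 1.872 × 10⁻⁴ = 3.472 × 10⁻⁴, so Δρ ≈ 0.3562 kg m⁻³.
N² = (g/ρ₀)·Δρ/Δz = g·(Δρ/ρ₀)/Δz = 9.8 × 3.472 × 10⁻⁴ / 55 = 6.1865 × 10⁻⁵ s⁻².
N = √(6.1865 × 10⁻⁵) = 7.8654 × 10⁻³ rad s⁻¹ → T = 2π/N = 798.84 s = 13.314 min ≈ 13.3 min.

13.3 min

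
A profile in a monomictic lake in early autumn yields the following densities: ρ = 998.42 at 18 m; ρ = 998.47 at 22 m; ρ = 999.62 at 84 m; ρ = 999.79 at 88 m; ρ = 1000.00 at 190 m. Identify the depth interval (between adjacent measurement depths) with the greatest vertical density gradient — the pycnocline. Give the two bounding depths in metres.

Compute the density gradient over each adjacent pair:
  18–22 m: Δρ/Δz = 0.05/4 = 0.013 kg m⁻⁴
  22–84 m: Δρ/Δz = 1.15/62 = 0.019 kg m⁻⁴
  84–88 m: Δρ/Δz = 0.17/4 = 0.043 kg m⁻⁴
  88–190 m: Δρ/Δz = 0.21/102 = 2.1 × 10⁻³ kg m⁻⁴
The largest gradient is in the 84–88 m interval — the pycnocline.

84–88 m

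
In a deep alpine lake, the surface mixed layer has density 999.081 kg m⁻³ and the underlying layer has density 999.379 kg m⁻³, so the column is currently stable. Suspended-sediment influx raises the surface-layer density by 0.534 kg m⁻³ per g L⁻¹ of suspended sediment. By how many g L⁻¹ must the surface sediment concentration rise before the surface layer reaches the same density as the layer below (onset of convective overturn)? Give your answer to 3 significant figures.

0.558 g L⁻¹

Density deficit of the surface layer: 999.379 − 999.081 = 0.298 kg m⁻³.
Required change = 0.298 / 0.534 = 0.558 g L⁻¹.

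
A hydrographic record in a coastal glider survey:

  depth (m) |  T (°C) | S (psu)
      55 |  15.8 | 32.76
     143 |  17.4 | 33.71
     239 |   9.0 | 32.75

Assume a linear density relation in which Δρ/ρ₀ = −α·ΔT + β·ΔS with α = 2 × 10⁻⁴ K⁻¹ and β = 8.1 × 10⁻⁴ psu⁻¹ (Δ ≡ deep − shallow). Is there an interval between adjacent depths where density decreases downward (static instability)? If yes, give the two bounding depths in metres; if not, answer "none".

none

Evaluate Δρ/ρ₀ = −αΔT + βΔS across each adjacent pair:
  55–143 m: −αΔT+βΔS = −(2 × 10⁻⁴)(+1.6)+(8.1 × 10⁻⁴)(+0.95) = 4.5 × 10⁻⁴ → stable
  143–239 m: −αΔT+βΔS = −(2 × 10⁻⁴)(-8.4)+(8.1 × 10⁻⁴)(-0.96) = 9.0 × 10⁻⁴ → stable
Every interval has Δρ > 0: the column is stably stratified throughout.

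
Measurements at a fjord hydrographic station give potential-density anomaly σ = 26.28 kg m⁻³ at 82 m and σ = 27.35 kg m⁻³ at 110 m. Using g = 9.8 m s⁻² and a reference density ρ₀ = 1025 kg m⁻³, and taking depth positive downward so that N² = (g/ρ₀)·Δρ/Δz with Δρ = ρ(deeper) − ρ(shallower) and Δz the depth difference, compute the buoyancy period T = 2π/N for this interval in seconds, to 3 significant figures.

329 s

Δρ = 1027.35 − 1026.28 = 1.07 kg m⁻³ over Δz = 110 − 82 = 28 m.
N² = (9.8/1025) × (1.07/28) = 3.6537 × 10⁻⁴ s⁻².
N = √(3.6537 × 10⁻⁴) = 0.019115 rad s⁻¹, so T = 2π/N = 328.70 s ≈ 329 s.
A positive N² confirms static stability across the interval.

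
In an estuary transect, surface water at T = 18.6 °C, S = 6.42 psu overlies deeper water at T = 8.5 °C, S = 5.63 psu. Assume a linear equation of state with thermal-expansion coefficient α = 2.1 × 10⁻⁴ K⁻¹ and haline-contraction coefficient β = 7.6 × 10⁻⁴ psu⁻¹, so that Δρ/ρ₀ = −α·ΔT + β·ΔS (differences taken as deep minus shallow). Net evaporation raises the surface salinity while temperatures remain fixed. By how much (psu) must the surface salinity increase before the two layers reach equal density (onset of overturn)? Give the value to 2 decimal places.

2.00 psu

Neutral buoyancy requires −α(T_deep − T_surf) + β(S_deep − S_surf′) = 0.
S_surf′ = S_deep − (α/β)·ΔT = 5.63 − (2.1 × 10⁻⁴/7.6 × 10⁻⁴)·(-10.1) = 8.4208 psu.
Increase required: 8.4208 − 6.42 = 2.0008 psu.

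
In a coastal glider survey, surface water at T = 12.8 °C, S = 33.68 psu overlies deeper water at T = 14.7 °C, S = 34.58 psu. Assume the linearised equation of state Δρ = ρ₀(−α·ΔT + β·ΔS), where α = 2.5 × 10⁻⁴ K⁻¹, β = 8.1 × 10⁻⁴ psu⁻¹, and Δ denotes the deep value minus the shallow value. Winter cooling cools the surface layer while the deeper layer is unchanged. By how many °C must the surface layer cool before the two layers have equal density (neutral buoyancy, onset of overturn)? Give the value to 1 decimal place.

1.0 °C

Neutral buoyancy requires Δρ = 0, i.e. −α(T_deep − T_surf′) + β(S_deep − S_surf) = 0.
T_surf′ = T_deep − (β/α)·ΔS = 14.7 − (8.1 × 10⁻⁴/2.5 × 10⁻⁴)·(+0.90) = 11.784 °C.
Cooling required: 12.8 − (11.784) = 1.016 °C.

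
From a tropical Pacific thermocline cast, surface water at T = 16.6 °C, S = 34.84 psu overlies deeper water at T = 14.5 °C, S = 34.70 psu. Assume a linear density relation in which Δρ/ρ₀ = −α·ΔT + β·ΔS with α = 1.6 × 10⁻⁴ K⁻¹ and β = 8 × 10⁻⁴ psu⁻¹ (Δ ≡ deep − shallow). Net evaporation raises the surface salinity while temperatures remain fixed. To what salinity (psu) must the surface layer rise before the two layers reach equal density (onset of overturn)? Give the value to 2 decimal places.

35.12 psu

Neutral buoyancy requires −α(T_deep − T_surf) + β(S_deep − S_surf′) = 0.
S_surf′ = S_deep − (α/β)·ΔT = 34.70 − (1.6 × 10⁻⁴/8 × 10⁻⁴)·(-2.1) = 35.1200 psu.
Increase required: 35.1200 − 34.84 = 0.2800 psu.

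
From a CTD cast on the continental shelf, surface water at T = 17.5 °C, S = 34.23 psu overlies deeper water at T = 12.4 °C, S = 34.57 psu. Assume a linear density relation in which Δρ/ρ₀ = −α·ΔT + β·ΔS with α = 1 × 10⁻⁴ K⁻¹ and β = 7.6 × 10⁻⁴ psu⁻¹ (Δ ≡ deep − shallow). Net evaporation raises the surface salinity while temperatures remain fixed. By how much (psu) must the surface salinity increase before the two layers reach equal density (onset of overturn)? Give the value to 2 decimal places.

1.01 psu

Neutral buoyancy requires −α(T_deep − T_surf) + β(S_deep − S_surf′) = 0.
S_surf′ = S_deep − (α/β)·ΔT = 34.57 − (1 × 10⁻⁴/7.6 × 10⁻⁴)·(-5.1) = 35.2411 psu.
Increase required: 35.2411 − 34.23 = 1.0111 psu.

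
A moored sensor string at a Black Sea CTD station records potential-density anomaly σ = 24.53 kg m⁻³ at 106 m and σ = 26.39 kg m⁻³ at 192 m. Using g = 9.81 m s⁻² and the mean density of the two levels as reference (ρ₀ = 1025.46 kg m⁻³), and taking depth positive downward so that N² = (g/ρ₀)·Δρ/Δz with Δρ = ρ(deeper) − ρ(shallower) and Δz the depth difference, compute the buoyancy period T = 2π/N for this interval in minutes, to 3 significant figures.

7.28 min

Δρ = 1026.39 − 1024.53 = 1.86 kg m⁻³ over Δz = 192 − 106 = 86 m.
N² = (9.81/1025.46) × (1.86/86) = 2.0690 × 10⁻⁴ s⁻².
N = √(2.0690 × 10⁻⁴) = 0.014384 rad s⁻¹, so T = 2π/N = 436.82 s = 7.2803 min ≈ 7.28 min.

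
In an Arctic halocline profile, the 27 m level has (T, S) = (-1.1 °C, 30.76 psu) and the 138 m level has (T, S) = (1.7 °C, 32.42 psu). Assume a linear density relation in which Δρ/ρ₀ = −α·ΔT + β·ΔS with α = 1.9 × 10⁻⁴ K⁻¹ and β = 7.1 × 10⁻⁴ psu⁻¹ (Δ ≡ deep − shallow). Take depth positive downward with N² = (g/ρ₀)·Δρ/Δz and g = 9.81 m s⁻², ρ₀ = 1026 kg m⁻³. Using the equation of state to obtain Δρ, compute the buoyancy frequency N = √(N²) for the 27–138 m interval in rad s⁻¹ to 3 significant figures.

7.56 × 10⁻³ rad s⁻¹

ΔT = +2.8 K, ΔS = +1.66 psu (deep − shallow).
Δρ/ρ₀ = −αΔT + βΔS = -5.32 × 10⁻⁴ + 1.1786 × 10⁻³ = 6.466 × 10⁻⁴, so Δρ ≈ 0.6634 kg m⁻³.
N² = (g/ρ₀)·Δρ/Δz = g·(Δρ/ρ₀)/Δz = 9.81 × 6.466 × 10⁻⁴ / 111 = 5.7145 × 10⁻⁵ s⁻².
N = √(5.7145 × 10⁻⁵) = 7.5594 × 10⁻³ rad s⁻¹ ≈ 7.56 × 10⁻³ rad s⁻¹.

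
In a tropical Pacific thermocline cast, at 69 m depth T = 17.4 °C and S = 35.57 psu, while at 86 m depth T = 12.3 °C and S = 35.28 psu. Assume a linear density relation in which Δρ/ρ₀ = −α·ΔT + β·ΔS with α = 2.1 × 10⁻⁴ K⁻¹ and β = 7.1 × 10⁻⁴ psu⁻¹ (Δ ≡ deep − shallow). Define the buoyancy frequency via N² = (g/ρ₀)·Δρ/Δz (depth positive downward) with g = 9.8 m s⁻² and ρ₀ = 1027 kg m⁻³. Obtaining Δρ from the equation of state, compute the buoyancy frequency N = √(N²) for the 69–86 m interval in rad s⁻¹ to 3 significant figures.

ΔT = -5.1 K, ΔS = -0.29 psu (deep − shallow).
Δρ/ρ₀ = −αΔT + βΔS = 1.071 × 10⁻³ − 2.059 × 10⁻⁴ = 8.651 × 10⁻⁴, so Δρ ≈ 0.8885 kg m⁻³.
N² = (g/ρ₀)·Δρ/Δz = g·(Δρ/ρ₀)/Δz = 9.8 × 8.651 × 10⁻⁴ / 17 = 4.9870 × 10⁻⁴ s⁻².
N = √(4.9870 × 10⁻⁴) = 0.022332 rad s⁻¹ ≈ 0.0223 rad s⁻¹.

0.0223 rad s⁻¹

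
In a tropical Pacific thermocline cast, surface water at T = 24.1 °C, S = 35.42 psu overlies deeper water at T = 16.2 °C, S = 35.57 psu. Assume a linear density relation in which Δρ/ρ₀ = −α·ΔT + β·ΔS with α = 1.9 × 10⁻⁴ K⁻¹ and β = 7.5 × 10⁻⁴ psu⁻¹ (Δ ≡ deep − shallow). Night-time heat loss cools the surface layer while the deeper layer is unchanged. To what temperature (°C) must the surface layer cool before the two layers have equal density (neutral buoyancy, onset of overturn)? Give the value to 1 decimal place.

15.6 °C

Neutral buoyancy requires Δρ = 0, i.e. −α(T_deep − T_surf′) + β(S_deep − S_surf) = 0.
T_surf′ = T_deep − (β/α)·ΔS = 16.2 − (7.5 × 10⁻⁴/1.9 × 10⁻⁴)·(+0.15) = 15.608 °C.
Cooling required: 24.1 − (15.608) = 8.492 °C.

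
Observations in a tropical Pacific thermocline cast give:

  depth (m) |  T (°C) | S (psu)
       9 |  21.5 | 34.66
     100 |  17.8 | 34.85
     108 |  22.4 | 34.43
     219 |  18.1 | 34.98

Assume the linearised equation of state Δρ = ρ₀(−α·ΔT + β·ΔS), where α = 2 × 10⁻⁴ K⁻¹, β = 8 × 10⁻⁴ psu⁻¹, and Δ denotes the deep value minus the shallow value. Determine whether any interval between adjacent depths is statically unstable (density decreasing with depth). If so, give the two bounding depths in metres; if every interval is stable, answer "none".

Evaluate Δρ/ρ₀ = −αΔT + βΔS across each adjacent pair:
  9–100 m: −αΔT+βΔS = −(2 × 10⁻⁴)(-3.7)+(8 × 10⁻⁴)(+0.19) = 8.9 × 10⁻⁴ → stable
  100–108 m: −αΔT+βΔS = −(2 × 10⁻⁴)(+4.6)+(8 × 10⁻⁴)(-0.42) = -1.3 × 10⁻³ → UNSTABLE
  108–219 m: −αΔT+βΔS = −(2 × 10⁻⁴)(-4.3)+(8 × 10⁻⁴)(+0.55) = 1.3 × 10⁻³ → stable
The 100–108 m interval has Δρ < 0: lighter water underlies denser water.

100–108 m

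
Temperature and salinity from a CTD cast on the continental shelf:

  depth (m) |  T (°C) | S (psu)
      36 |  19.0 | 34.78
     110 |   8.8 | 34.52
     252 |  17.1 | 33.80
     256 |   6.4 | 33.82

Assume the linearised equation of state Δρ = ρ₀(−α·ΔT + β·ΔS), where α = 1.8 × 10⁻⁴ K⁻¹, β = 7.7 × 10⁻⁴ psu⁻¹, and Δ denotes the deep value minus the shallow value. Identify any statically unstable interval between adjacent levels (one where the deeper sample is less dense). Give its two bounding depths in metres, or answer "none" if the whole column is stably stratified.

Evaluate Δρ/ρ₀ = −αΔT + βΔS across each adjacent pair:
  36–110 m: −αΔT+βΔS = −(1.8 × 10⁻⁴)(-10.2)+(7.7 × 10⁻⁴)(-0.26) = 1.6 × 10⁻³ → stable
  110–252 m: −αΔT+βΔS = −(1.8 × 10⁻⁴)(+8.3)+(7.7 × 10⁻⁴)(-0.72) = -2.0 × 10⁻³ → UNSTABLE
  252–256 m: −αΔT+βΔS = −(1.8 × 10⁻⁴)(-10.7)+(7.7 × 10⁻⁴)(+0.02) = 1.9 × 10⁻³ → stable
The 110–252 m interval has Δρ < 0: lighter water underlies denser water.

110–252 m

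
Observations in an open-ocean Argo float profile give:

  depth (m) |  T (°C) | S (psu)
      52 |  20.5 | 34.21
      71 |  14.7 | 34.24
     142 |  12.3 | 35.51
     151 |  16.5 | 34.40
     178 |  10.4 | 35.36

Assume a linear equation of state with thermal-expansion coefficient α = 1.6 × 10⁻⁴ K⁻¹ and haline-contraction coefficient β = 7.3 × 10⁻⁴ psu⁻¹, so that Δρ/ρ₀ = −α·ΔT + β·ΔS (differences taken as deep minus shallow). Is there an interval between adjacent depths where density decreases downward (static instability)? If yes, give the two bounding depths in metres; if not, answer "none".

Evaluate Δρ/ρ₀ = −αΔT + βΔS across each adjacent pair:
  52–71 m: −αΔT+βΔS = −(1.6 × 10⁻⁴)(-5.8)+(7.3 × 10⁻⁴)(+0.03) = 9.5 × 10⁻⁴ → stable
  71–142 m: −αΔT+βΔS = −(1.6 × 10⁻⁴)(-2.4)+(7.3 × 10⁻⁴)(+1.27) = 1.3 × 10⁻³ → stable
  142–151 m: −αΔT+βΔS = −(1.6 × 10⁻⁴)(+4.2)+(7.3 × 10⁻⁴)(-1.11) = -1.5 × 10⁻³ → UNSTABLE
  151–178 m: −αΔT+βΔS = −(1.6 × 10⁻⁴)(-6.1)+(7.3 × 10⁻⁴)(+0.96) = 1.7 × 10⁻³ → stable
The 142–151 m interval has Δρ < 0: lighter water underlies denser water.

142–151 m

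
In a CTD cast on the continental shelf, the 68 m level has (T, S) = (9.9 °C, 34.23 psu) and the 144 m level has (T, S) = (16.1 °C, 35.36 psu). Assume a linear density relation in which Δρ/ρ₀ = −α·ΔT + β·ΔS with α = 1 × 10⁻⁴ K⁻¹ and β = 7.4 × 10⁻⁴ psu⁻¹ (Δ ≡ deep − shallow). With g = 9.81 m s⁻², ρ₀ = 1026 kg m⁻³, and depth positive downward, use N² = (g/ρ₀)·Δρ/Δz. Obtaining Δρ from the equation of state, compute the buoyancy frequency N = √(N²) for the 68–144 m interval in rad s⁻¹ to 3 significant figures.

5.28 × 10⁻³ rad s⁻¹

ΔT = +6.2 K, ΔS = +1.13 psu (deep − shallow).
Δρ/ρ₀ = −αΔT + βΔS = -6.20 × 10⁻⁴ + 8.362 × 10⁻⁴ = 2.162 × 10⁻⁴, so Δρ ≈ 0.2218 kg m⁻³.
N² = (g/ρ₀)·Δρ/Δz = g·(Δρ/ρ₀)/Δz = 9.81 × 2.162 × 10⁻⁴ / 76 = 2.7907 × 10⁻⁵ s⁻².
N = √(2.7907 × 10⁻⁵) = 5.2827 × 10⁻³ rad s⁻¹ ≈ 5.28 × 10⁻³ rad s⁻¹.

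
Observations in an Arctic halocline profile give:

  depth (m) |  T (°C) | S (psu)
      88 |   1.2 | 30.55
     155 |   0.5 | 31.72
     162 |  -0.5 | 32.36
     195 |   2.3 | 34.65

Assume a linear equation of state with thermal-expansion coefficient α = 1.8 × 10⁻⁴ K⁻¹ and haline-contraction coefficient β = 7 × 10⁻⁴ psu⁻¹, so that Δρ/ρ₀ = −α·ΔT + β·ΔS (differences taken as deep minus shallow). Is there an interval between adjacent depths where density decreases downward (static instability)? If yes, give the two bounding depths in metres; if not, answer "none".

Evaluate Δρ/ρ₀ = −αΔT + βΔS across each adjacent pair:
  88–155 m: −αΔT+βΔS = −(1.8 × 10⁻⁴)(-0.7)+(7 × 10⁻⁴)(+1.17) = 9.4 × 10⁻⁴ → stable
  155–162 m: −αΔT+βΔS = −(1.8 × 10⁻⁴)(-1.0)+(7 × 10⁻⁴)(+0.64) = 6.3 × 10⁻⁴ → stable
  162–195 m: −αΔT+βΔS = −(1.8 × 10⁻⁴)(+2.8)+(7 × 10⁻⁴)(+2.29) = 1.1 × 10⁻³ → stable
Every interval has Δρ > 0: the column is stably stratified throughout.

none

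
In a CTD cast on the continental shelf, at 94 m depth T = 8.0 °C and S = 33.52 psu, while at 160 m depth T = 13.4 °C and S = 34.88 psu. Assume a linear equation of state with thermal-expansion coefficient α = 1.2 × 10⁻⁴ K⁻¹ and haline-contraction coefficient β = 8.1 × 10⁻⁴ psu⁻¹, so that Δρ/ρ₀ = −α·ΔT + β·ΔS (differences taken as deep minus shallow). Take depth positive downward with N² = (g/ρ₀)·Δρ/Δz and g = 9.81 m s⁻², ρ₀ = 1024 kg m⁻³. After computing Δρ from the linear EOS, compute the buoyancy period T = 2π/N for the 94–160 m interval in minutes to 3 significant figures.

ΔT = +5.4 K, ΔS = +1.36 psu (deep − shallow).
Δρ/ρ₀ = −αΔT + βΔS = -6.48 × 10⁻⁴ + 1.1016 × 10⁻³ = 4.536 × 10⁻⁴, so Δρ ≈ 0.4645 kg m⁻³.
N² = (g/ρ₀)·Δρ/Δz = g·(Δρ/ρ₀)/Δz = 9.81 × 4.536 × 10⁻⁴ / 66 = 6.7421 × 10⁻⁵ s⁻².
N = √(6.7421 × 10⁻⁵) = 8.2110 × 10⁻³ rad s⁻¹ → T = 2π/N = 765.22 s = 12.754 min ≈ 12.8 min.

12.8 min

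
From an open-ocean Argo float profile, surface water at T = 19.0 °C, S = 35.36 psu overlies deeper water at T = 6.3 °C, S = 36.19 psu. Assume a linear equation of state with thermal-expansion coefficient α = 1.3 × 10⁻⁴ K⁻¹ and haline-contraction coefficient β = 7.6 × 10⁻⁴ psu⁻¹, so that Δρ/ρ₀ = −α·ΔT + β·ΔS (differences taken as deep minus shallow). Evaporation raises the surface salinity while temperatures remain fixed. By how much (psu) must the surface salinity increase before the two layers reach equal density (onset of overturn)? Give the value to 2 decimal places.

Neutral buoyancy requires −α(T_deep − T_surf) + β(S_deep − S_surf′) = 0.
S_surf′ = S_deep − (α/β)·ΔT = 36.19 − (1.3 × 10⁻⁴/7.6 × 10⁻⁴)·(-12.7) = 38.3624 psu.
Increase required: 38.3624 − 35.36 = 3.0024 psu.

3.00 psu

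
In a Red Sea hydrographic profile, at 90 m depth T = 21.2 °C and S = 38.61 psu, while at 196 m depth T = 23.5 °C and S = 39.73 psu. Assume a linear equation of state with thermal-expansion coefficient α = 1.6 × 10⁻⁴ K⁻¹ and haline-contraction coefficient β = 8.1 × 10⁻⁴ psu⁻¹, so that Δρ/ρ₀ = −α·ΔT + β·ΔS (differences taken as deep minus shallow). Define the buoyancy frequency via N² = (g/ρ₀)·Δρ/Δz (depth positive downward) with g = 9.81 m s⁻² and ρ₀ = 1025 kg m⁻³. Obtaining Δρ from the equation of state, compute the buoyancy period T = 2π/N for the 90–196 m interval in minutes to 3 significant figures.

ΔT = +2.3 K, ΔS = +1.12 psu (deep − shallow).
Δρ/ρ₀ = −αΔT + βΔS = -3.68 × 10⁻⁴ + 9.072 × 10⁻⁴ = 5.392 × 10⁻⁴, so Δρ ≈ 0.5527 kg m⁻³.
N² = (g/ρ₀)·Δρ/Δz = g·(Δρ/ρ₀)/Δz = 9.81 × 5.392 × 10⁻⁴ / 106 = 4.9901 × 10⁻⁵ s⁻².
N = √(4.9901 × 10⁻⁵) = 7.0641 × 10⁻³ rad s⁻¹ → T = 2π/N = 889.45 s = 14.824 min ≈ 14.8 min.

14.8 min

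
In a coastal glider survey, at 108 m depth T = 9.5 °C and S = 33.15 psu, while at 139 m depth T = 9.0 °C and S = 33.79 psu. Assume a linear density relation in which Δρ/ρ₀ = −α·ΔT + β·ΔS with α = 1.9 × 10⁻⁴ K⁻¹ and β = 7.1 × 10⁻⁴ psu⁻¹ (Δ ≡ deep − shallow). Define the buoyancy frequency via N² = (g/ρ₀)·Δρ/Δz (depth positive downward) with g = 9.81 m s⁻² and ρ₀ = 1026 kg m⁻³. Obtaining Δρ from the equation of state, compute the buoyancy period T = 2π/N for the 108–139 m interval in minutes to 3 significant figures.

7.94 min

ΔT = -0.5 K, ΔS = +0.64 psu (deep − shallow).
Δρ/ρ₀ = −αΔT + βΔS = 9.50 × 10⁻⁵ + 4.544 × 10⁻⁴ = 5.494 × 10⁻⁴, so Δρ ≈ 0.5637 kg m⁻³.
N² = (g/ρ₀)·Δρ/Δz = g·(Δρ/ρ₀)/Δz = 9.81 × 5.494 × 10⁻⁴ / 31 = 1.7386 × 10⁻⁴ s⁻².
N = √(1.7386 × 10⁻⁴) = 0.013186 rad s⁻¹ → T = 2π/N = 476.50 s = 7.9417 min ≈ 7.94 min.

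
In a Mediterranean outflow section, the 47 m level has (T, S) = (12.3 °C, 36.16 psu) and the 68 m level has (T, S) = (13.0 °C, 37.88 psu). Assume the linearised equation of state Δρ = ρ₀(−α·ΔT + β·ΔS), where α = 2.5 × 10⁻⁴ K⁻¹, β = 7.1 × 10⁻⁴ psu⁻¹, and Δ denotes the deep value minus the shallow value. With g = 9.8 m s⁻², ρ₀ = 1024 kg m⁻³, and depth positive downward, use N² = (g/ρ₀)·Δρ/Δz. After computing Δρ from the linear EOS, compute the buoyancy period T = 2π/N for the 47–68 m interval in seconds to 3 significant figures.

ΔT = +0.7 K, ΔS = +1.72 psu (deep − shallow).
Δρ/ρ₀ = −αΔT + βΔS = -1.75 × 10⁻⁴ + 1.2212 × 10⁻³ = 1.0462 × 10⁻³, so Δρ ≈ 1.071 kg m⁻³.
N² = (g/ρ₀)·Δρ/Δz = g·(Δρ/ρ₀)/Δz = 9.8 × 1.0462 × 10⁻³ / 21 = 4.8823 × 10⁻⁴ s⁻².
N = √(4.8823 × 10⁻⁴) = 0.022096 rad s⁻¹ → T = 2π/N = 284.36 s ≈ 284 s.

284 s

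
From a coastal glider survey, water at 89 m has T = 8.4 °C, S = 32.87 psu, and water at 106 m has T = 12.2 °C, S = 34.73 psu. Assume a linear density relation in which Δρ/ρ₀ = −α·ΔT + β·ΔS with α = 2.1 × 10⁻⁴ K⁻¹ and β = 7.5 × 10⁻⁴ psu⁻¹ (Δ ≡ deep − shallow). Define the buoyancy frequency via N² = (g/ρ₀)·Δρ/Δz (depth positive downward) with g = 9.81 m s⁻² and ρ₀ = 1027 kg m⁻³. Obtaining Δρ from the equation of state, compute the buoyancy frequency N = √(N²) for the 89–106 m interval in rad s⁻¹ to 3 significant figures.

0.0186 rad s⁻¹

ΔT = +3.8 K, ΔS = +1.86 psu (deep − shallow).
Δρ/ρ₀ = −αΔT + βΔS = -7.98 × 10⁻⁴ + 1.395 × 10⁻³ = 5.97 × 10⁻⁴, so Δρ ≈ 0.6131 kg m⁻³.
N² = (g/ρ₀)·Δρ/Δz = g·(Δρ/ρ₀)/Δz = 9.81 × 5.97 × 10⁻⁴ / 17 = 3.4450 × 10⁻⁴ s⁻².
N = √(3.4450 × 10⁻⁴) = 0.018561 rad s⁻¹ ≈ 0.0186 rad s⁻¹.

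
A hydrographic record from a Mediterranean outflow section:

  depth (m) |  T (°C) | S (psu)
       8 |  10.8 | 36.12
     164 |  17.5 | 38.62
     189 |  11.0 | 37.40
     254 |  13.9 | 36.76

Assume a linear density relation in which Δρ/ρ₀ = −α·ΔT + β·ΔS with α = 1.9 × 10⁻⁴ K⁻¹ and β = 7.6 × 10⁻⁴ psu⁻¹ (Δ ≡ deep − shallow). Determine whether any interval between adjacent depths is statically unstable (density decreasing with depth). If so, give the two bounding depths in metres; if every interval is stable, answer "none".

Evaluate Δρ/ρ₀ = −αΔT + βΔS across each adjacent pair:
  8–164 m: −αΔT+βΔS = −(1.9 × 10⁻⁴)(+6.7)+(7.6 × 10⁻⁴)(+2.50) = 6.3 × 10⁻⁴ → stable
  164–189 m: −αΔT+βΔS = −(1.9 × 10⁻⁴)(-6.5)+(7.6 × 10⁻⁴)(-1.22) = 3.1 × 10⁻⁴ → stable
  189–254 m: −αΔT+βΔS = −(1.9 × 10⁻⁴)(+2.9)+(7.6 × 10⁻⁴)(-0.64) = -1.0 × 10⁻³ → UNSTABLE
The 189–254 m interval has Δρ < 0: lighter water underlies denser water.

189–254 m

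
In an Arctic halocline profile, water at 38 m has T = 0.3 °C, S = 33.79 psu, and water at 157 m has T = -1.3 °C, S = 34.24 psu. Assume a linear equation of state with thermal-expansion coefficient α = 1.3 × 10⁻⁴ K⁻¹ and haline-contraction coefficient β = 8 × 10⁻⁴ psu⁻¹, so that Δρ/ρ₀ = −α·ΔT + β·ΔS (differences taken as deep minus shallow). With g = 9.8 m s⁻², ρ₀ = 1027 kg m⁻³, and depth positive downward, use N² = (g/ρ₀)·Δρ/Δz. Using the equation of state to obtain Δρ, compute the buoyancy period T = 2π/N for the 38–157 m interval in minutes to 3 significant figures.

ΔT = -1.6 K, ΔS = +0.45 psu (deep − shallow).
Δρ/ρ₀ = −αΔT + βΔS = 2.08 × 10⁻⁴ + 3.60 × 10⁻⁴ = 5.68 × 10⁻⁴, so Δρ ≈ 0.5833 kg m⁻³.
N² = (g/ρ₀)·Δρ/Δz = g·(Δρ/ρ₀)/Δz = 9.8 × 5.68 × 10⁻⁴ / 119 = 4.6776 × 10⁻⁵ s⁻².
N = √(4.6776 × 10⁻⁵) = 6.8393 × 10⁻³ rad s⁻¹ → T = 2π/N = 918.69 s = 15.312 min ≈ 15.3 min.

15.3 min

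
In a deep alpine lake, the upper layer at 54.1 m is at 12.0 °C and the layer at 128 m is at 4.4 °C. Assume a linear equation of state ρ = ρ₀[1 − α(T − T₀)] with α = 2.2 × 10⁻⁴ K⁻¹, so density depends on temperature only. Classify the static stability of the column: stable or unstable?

ΔT = 4.4 − 12.0 = -7.6 K, so Δρ/ρ₀ = −αΔT = 1.672 × 10⁻³.
Δρ/ρ₀ > 0, so Δρ > 0: deeper water is denser → statically stable.

stable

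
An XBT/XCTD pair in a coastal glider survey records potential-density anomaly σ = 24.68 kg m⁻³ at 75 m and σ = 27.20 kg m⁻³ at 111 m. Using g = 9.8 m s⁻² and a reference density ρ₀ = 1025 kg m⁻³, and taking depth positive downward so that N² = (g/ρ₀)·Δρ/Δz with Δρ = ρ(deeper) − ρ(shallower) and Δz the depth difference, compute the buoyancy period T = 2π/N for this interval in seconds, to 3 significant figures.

Δρ = 1027.20 − 1024.68 = 2.52 kg m⁻³ over Δz = 111 − 75 = 36 m.
N² = (9.8/1025) × (2.52/36) = 6.6927 × 10⁻⁴ s⁻².
N = √(6.6927 × 10⁻⁴) = 0.025870 rad s⁻¹, so T = 2π/N = 242.88 s ≈ 243 s.

243 s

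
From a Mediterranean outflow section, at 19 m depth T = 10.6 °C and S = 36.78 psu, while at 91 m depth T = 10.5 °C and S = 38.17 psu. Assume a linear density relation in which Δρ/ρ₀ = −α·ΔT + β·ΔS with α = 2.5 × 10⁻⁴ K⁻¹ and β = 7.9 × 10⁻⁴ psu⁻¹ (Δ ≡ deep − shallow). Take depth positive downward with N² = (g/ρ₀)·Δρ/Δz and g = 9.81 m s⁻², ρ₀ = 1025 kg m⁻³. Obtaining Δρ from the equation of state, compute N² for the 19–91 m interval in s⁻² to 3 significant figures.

ΔT = -0.1 K, ΔS = +1.39 psu (deep − shallow).
Δρ/ρ₀ = −αΔT + βΔS = 2.50 × 10⁻⁵ + 1.0981 × 10⁻³ = 1.1231 × 10⁻³, so Δρ ≈ 1.151 kg m⁻³.
N² = (g/ρ₀)·Δρ/Δz = g·(Δρ/ρ₀)/Δz = 9.81 × 1.1231 × 10⁻³ / 72 = 1.5302 × 10⁻⁴ s⁻² ≈ 1.53 × 10⁻⁴ s⁻².

1.53 × 10⁻⁴ s⁻²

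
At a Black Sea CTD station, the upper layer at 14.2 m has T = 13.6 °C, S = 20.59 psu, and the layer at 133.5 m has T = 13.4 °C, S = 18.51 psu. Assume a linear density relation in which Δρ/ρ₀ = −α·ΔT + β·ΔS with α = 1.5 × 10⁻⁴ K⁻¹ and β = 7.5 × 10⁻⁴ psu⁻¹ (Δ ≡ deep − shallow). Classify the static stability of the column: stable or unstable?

unstable

ΔT = 13.4 − 13.6 = -0.2 K and ΔS = 18.51 − 20.59 = -2.08 psu (deep − shallow).
−αΔT = 3.00 × 10⁻⁵; βΔS = -1.56 × 10⁻³; sum Δρ/ρ₀ = -1.53 × 10⁻³.
Δρ/ρ₀ < 0, so Δρ < 0: deeper water is lighter → statically unstable; the column would overturn.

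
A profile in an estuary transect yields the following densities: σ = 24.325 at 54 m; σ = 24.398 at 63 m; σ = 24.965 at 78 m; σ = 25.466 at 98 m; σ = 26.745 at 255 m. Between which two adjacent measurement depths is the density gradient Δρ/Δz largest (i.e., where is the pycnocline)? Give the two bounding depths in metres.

63–78 m

Compute the density gradient over each adjacent pair:
  54–63 m: Δρ/Δz = 0.073/9 = 8.1 × 10⁻³ kg m⁻⁴
  63–78 m: Δρ/Δz = 0.567/15 = 0.038 kg m⁻⁴
  78–98 m: Δρ/Δz = 0.501/20 = 0.025 kg m⁻⁴
  98–255 m: Δρ/Δz = 1.279/157 = 8.1 × 10⁻³ kg m⁻⁴
The largest gradient is in the 63–78 m interval — the pycnocline.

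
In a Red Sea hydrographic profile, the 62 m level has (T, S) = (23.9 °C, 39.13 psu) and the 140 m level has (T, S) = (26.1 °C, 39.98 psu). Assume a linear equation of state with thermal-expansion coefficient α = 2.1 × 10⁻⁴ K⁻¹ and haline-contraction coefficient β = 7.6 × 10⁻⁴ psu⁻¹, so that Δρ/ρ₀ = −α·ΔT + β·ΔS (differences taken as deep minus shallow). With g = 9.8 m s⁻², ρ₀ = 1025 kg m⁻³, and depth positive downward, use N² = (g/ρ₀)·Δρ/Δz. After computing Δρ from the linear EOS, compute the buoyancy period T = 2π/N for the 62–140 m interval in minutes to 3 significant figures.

21.8 min

ΔT = +2.2 K, ΔS = +0.85 psu (deep − shallow).
Δρ/ρ₀ = −αΔT + βΔS = -4.62 × 10⁻⁴ + 6.46 × 10⁻⁴ = 1.84 × 10⁻⁴, so Δρ ≈ 0.1886 kg m⁻³.
N² = (g/ρ₀)·Δρ/Δz = g·(Δρ/ρ₀)/Δz = 9.8 × 1.84 × 10⁻⁴ / 78 = 2.3118 × 10⁻⁵ s⁻².
N = √(2.3118 × 10⁻⁵) = 4.8081 × 10⁻³ rad s⁻¹ → T = 2π/N = 1.3068 × 10³ s = 21.780 min ≈ 21.8 min.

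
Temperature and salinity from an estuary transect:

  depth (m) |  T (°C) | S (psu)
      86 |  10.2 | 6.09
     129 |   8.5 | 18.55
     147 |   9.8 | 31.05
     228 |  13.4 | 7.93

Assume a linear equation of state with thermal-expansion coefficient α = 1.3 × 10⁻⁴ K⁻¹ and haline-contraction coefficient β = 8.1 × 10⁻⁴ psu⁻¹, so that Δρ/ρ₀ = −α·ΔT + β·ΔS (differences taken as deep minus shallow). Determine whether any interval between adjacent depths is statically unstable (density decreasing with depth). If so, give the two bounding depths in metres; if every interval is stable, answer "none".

Evaluate Δρ/ρ₀ = −αΔT + βΔS across each adjacent pair:
  86–129 m: −αΔT+βΔS = −(1.3 × 10⁻⁴)(-1.7)+(8.1 × 10⁻⁴)(+12.46) = 0.010 → stable
  129–147 m: −αΔT+βΔS = −(1.3 × 10⁻⁴)(+1.3)+(8.1 × 10⁻⁴)(+12.50) = 0.010 → stable
  147–228 m: −αΔT+βΔS = −(1.3 × 10⁻⁴)(+3.6)+(8.1 × 10⁻⁴)(-23.12) = -0.019 → UNSTABLE
The 147–228 m interval has Δρ < 0: lighter water underlies denser water.

147–228 m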